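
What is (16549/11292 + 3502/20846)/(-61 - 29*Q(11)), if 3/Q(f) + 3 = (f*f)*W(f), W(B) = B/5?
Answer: -9036338393/339264410817 ≈ -0.026635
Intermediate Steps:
W(B) = B/5 (W(B) = B*(1/5) = B/5)
Q(f) = 3/(-3 + f**3/5) (Q(f) = 3/(-3 + (f*f)*(f/5)) = 3/(-3 + f**2*(f/5)) = 3/(-3 + f**3/5))
(16549/11292 + 3502/20846)/(-61 - 29*Q(11)) = (16549/11292 + 3502/20846)/(-61 - 435/(-15 + 11**3)) = (16549*(1/11292) + 3502*(1/20846))/(-61 - 435/(-15 + 1331)) = (16549/11292 + 1751/10423)/(-61 - 435/1316) = 192262519/(117696516*(-61 - 435/1316)) = 192262519/(117696516*(-80711/1316)) = (192262519/117696516)*(-1316/80711) = -9036338393/339264410817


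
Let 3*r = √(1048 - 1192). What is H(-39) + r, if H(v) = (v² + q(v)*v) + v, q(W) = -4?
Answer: 1638 + 4*I ≈ 1638.0 + 4.0*I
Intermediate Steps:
r = 4*I (r = √(1048 - 1192)/3 = √(-144)/3 = (12*I)/3 = 4*I ≈ 4.0*I)
H(v) = v² - 3*v (H(v) = (v² - 4*v) + v = v² - 3*v)
H(-39) + r = -39*(-3 - 39) + 4*I = -39*(-42) + 4*I = 1638 + 4*I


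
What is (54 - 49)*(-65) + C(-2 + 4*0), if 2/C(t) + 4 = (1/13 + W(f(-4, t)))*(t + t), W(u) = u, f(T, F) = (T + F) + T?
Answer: -75387/232 ≈ -324.94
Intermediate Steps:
f(T, F) = F + 2*T (f(T, F) = (F + T) + T = F + 2*T)
C(t) = 2/(-4 + 2*t*(-103/13 + t)) (C(t) = 2/(-4 + (1/13 + (t + 2*(-4)))*(t + t)) = 2/(-4 + (1/13 + (t - 8))*(2*t)) = 2/(-4 + (1/13 + (-8 + t))*(2*t)) = 2/(-4 + (-103/13 + t)*(2*t)) = 2/(-4 + 2*t*(-103/13 + t)))
(54 - 49)*(-65) + C(-2 + 4*0) = (54 - 49)*(-65) + 13/(-26 + (-2 + 4*0) + 13*(-2 + 4*0)*(-8 + (-2 + 4*0))) = 5*(-65) + 13/(-26 + (-2 + 0) + 13*(-2 + 0)*(-8 + (-2 + 0))) = -325 + 13/(-26 - 2 + 13*(-2)*(-8 - 2)) = -325 + 13/(-26 - 2 + 13*(-2)*(-10)) = -325 + 13/(-26 - 2 + 260) = -325 + 13/232 = -75387/232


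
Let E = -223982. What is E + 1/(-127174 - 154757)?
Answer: -63147469243/281931 ≈ -2.2398e+5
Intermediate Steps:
E + 1/(-127174 - 154757) = -223982 + 1/(-127174 - 154757) = -223982 + 1/(-281931) = -223982 - 1/281931 = -63147469243/281931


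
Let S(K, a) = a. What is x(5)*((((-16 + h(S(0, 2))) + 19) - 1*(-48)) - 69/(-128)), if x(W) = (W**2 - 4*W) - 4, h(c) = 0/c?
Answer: 6597/128 ≈ 51.539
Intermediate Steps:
h(c) = 0
x(W) = -4 + W**2 - 4*W
x(5)*((((-16 + h(S(0, 2))) + 19) - 1*(-48)) - 69/(-128)) = (-4 + 5**2 - 4*5)*((((-16 + 0) + 19) - 1*(-48)) - 69/(-128)) = (-4 + 25 - 20)*(((-16 + 19) + 48) - 69*(-1/128)) = 1*((3 + 48) + 69/128) = 1*(51 + 69/128) = 1*(6597/128) = 6597/128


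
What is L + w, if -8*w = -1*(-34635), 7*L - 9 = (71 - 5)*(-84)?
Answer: -286725/56 ≈ -5120.1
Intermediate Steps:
L = -5535/7 (L = 9/7 + ((71 - 5)*(-84))/7 = 9/7 + (66*(-84))/7 = 9/7 + (⅐)*(-5544) = 9/7 - 792 = -5535/7 ≈ -790.71)
w = -34635/8 (w = -(-1)*(-34635)/8 = -⅛*34635 = -34635/8 ≈ -4329.4)
L + w = -5535/7 - 34635/8 = -286725/56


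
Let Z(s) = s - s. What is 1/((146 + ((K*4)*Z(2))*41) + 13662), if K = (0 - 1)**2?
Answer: 1/13808 ≈ 7.2422e-5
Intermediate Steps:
Z(s) = 0
K = 1 (K = (-1)**2 = 1)
1/((146 + ((K*4)*Z(2))*41) + 13662) = 1/((146 + ((1*4)*0)*41) + 13662) = 1/((146 + (4*0)*41) + 13662) = 1/((146 + 0*41) + 13662) = 1/((146 + 0) + 13662) = 1/(146 + 13662) = 1/13808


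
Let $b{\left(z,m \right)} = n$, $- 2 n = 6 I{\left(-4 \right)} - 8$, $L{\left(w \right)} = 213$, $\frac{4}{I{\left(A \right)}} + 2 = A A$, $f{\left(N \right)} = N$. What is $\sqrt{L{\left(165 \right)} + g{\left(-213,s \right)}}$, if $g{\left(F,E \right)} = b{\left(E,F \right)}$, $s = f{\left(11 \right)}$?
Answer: $\frac{\sqrt{10591}}{7} \approx 14.702$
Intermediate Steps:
$I{\left(A \right)} = \frac{4}{-2 + A^{2}}$ ($I{\left(A \right)} = \frac{4}{-2 + A A} = \frac{4}{-2 + A^{2}}$)
$s = 11$
$n = \frac{22}{7}$ ($n = - \frac{6 \frac{4}{-2 + \left(-4\right)^{2}} - 8}{2} = - \frac{6 \frac{4}{-2 + 16} - 8}{2} = - \frac{6 \cdot \frac{4}{14} - 8}{2} = - \frac{6 \cdot 4 \cdot \frac{1}{14} - 8}{2} = - \frac{6 \cdot \frac{2}{7} - 8}{2} = - \frac{\frac{12}{7} - 8}{2} = \left(- \frac{1}{2}\right) \left(- \frac{44}{7}\right) = \frac{22}{7} \approx 3.1429$)
$b{\left(z,m \right)} = \frac{22}{7}$
$g{\left(F,E \right)} = \frac{22}{7}$
$\sqrt{L{\left(165 \right)} + g{\left(-213,s \right)}} = \sqrt{213 + \frac{22}{7}} = \sqrt{\frac{1513}{7}} = \frac{\sqrt{10591}}{7}$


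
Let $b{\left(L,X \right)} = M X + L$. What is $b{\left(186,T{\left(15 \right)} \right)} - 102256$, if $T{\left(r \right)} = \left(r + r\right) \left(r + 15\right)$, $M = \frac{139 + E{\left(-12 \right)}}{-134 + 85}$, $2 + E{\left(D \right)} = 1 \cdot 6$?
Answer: $- \frac{5130130}{49} \approx -1.047 \cdot 10^{5}$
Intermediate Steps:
$E{\left(D \right)} = 4$ ($E{\left(D \right)} = -2 + 1 \cdot 6 = -2 + 6 = 4$)
$M = - \frac{143}{49}$ ($M = \frac{139 + 4}{-134 + 85} = \frac{143}{-49} = 143 \left(- \frac{1}{49}\right) = - \frac{143}{49} \approx -2.9184$)
$T{\left(r \right)} = 2 r \left(15 + r\right)$
$b{\left(L,X \right)} = L - \frac{143 X}{49}$ ($b{\left(L,X \right)} = - \frac{143 X}{49} + L = L - \frac{143 X}{49}$)
$b{\left(186,T{\left(15 \right)} \right)} - 102256 = \left(186 - \frac{143 \cdot 2 \cdot 15 \left(15 + 15\right)}{49}\right) - 102256 = \left(186 - \frac{143 \cdot 2 \cdot 15 \cdot 30}{49}\right) - 102256 = \left(186 - \frac{128700}{49}\right) - 102256 = - \frac{119586}{49} - 102256 = - \frac{5130130}{49}$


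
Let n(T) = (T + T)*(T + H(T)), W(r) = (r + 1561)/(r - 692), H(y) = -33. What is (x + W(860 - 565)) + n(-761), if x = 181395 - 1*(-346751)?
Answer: 689433902/397 ≈ 1.7366e+6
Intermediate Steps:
W(r) = (1561 + r)/(-692 + r)
x = 528146 (x = 181395 + 346751 = 528146)
n(T) = 2*T*(-33 + T) (n(T) = (T + T)*(T - 33) = (2*T)*(-33 + T) = 2*T*(-33 + T))
(x + W(860 - 565)) + n(-761) = (528146 + (1561 + (860 - 565))/(-692 + (860 - 565))) + 2*(-761)*(-33 - 761) = (528146 + (1561 + 295)/(-692 + 295)) + 2*(-761)*(-794) = (528146 + 1856/(-397)) + 1208468 = (528146 - 1/397*1856) + 1208468 = (528146 - 1856/397) + 1208468 = 209672106/397 + 1208468 = 689433902/397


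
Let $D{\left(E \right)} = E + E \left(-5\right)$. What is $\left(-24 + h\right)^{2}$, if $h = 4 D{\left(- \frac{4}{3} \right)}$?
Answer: $\frac{64}{9} \approx 7.1111$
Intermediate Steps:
$D{\left(E \right)} = - 4 E$ ($D{\left(E \right)} = E - 5 E = - 4 E$)
$h = \frac{64}{3}$ ($h = 4 \left(- 4 \left(- \frac{4}{3}\right)\right) = 4 \left(- 4 \left(\left(-4\right) \frac{1}{3}\right)\right) = 4 \left(\left(-4\right) \left(- \frac{4}{3}\right)\right) = 4 \cdot \frac{16}{3} = \frac{64}{3} \approx 21.333$)
$\left(-24 + h\right)^{2} = \left(-24 + \frac{64}{3}\right)^{2} = \left(- \frac{8}{3}\right)^{2} = \frac{64}{9}$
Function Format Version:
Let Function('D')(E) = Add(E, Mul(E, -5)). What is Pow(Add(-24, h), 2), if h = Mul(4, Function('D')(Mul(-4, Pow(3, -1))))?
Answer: Rational(64, 9) ≈ 7.1111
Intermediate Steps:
Function('D')(E) = Mul(-4, E) (Function('D')(E) = Add(E, Mul(-5, E)) = Mul(-4, E))
h = Rational(64, 3) (h = Mul(4, Mul(-4, Mul(-4, Pow(3, -1)))) = Mul(4, Mul(-4, Mul(-4, Rational(1, 3)))) = Mul(4, Mul(-4, Rational(-4, 3))) = Mul(4, Rational(16, 3)) = Rational(64, 3) ≈ 21.333)
Pow(Add(-24, h), 2) = Pow(Add(-24, Rational(64, 3)), 2) = Pow(Rational(-8, 3), 2) = Rational(64, 9)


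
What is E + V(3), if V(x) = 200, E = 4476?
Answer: 4676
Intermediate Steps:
E + V(3) = 4476 + 200 = 4676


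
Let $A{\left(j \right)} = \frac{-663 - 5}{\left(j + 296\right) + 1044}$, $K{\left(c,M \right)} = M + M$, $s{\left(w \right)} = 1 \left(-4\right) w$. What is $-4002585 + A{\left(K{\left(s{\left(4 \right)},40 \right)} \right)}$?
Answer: $- \frac{1420917842}{355} \approx -4.0026 \cdot 10^{6}$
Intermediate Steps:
$s{\left(w \right)} = - 4 w$
$K{\left(c,M \right)} = 2 M$
$A{\left(j \right)} = - \frac{668}{1340 + j}$ ($A{\left(j \right)} = - \frac{668}{\left(296 + j\right) + 1044} = - \frac{668}{1340 + j}$)
$-4002585 + A{\left(K{\left(s{\left(4 \right)},40 \right)} \right)} = -4002585 - \frac{668}{1340 + 2 \cdot 40} = -4002585 - \frac{668}{1340 + 80} = -4002585 - \frac{668}{1420} = -4002585 - \frac{167}{355} = - \frac{1420917842}{355}$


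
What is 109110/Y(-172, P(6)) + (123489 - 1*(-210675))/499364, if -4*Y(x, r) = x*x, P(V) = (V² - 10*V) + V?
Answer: -6501766137/461662018 ≈ -14.083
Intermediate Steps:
P(V) = V² - 9*V
Y(x, r) = -x²/4 (Y(x, r) = -x*x/4 = -x²/4)
109110/Y(-172, P(6)) + (123489 - 1*(-210675))/499364 = 109110/((-¼*(-172)²)) + (123489 - 1*(-210675))/499364 = 109110/((-¼*29584)) + (123489 + 210675)*(1/499364) = 109110/(-7396) + 334164*(1/499364) = 109110*(-1/7396) + 83541/124841 = -54555/3698 + 83541/124841 = -6501766137/461662018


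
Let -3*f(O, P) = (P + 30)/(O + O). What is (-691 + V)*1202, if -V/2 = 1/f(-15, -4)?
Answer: -10905746/13 ≈ -8.3890e+5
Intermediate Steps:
f(O, P) = -(30 + P)/(6*O) (f(O, P) = -(P + 30)/(3*(O + O)) = -(30 + P)/(3*(2*O)) = -(30 + P)*1/(2*O)/3 = -(30 + P)/(6*O))
V = -90/13 (V = -2*(-90/(-30 - 1*(-4))) = -2*(-90/(-30 + 4)) = -2/((⅙)*(-1/15)*(-26)) = -2/13/45 = -2*45/13 = -90/13 ≈ -6.9231)
(-691 + V)*1202 = (-691 - 90/13)*1202 = -9073/13*1202 = -10905746/13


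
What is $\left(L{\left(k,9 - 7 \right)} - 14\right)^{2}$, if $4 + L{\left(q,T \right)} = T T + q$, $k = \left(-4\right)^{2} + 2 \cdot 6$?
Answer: $196$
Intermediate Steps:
$k = 28$ ($k = 16 + 12 = 28$)
$L{\left(q,T \right)} = -4 + q + T^{2}$ ($L{\left(q,T \right)} = -4 + \left(T T + q\right) = -4 + \left(T^{2} + q\right) = -4 + \left(q + T^{2}\right) = -4 + q + T^{2}$)
$\left(L{\left(k,9 - 7 \right)} - 14\right)^{2} = \left(\left(-4 + 28 + \left(9 - 7\right)^{2}\right) - 14\right)^{2} = \left(\left(-4 + 28 + 2^{2}\right) - 14\right)^{2} = \left(\left(-4 + 28 + 4\right) - 14\right)^{2} = \left(28 - 14\right)^{2} = 14^{2} = 196$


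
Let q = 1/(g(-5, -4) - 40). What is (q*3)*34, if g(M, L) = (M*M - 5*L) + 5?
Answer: 51/5 ≈ 10.200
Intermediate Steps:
g(M, L) = 5 + M**2 - 5*L (g(M, L) = (M**2 - 5*L) + 5 = 5 + M**2 - 5*L)
q = 1/10 (q = 1/((5 + (-5)**2 - 5*(-4)) - 40) = 1/((5 + 25 + 20) - 40) = 1/(50 - 40) = 1/10 ≈ 0.10000)
(q*3)*34 = ((1/10)*3)*34 = (3/10)*34 = 51/5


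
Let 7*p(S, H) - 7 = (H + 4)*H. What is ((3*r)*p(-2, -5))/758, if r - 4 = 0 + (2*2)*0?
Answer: 72/2653 ≈ 0.027139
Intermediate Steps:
p(S, H) = 1 + H*(4 + H)/7 (p(S, H) = 1 + ((H + 4)*H)/7 = 1 + ((4 + H)*H)/7 = 1 + (H*(4 + H))/7 = 1 + H*(4 + H)/7)
r = 4 (r = 4 + (0 + (2*2)*0) = 4 + (0 + 4*0) = 4 + (0 + 0) = 4 + 0 = 4)
((3*r)*p(-2, -5))/758 = ((3*4)*(1 + (⅐)*(-5)² + (4/7)*(-5)))/758 = (12*(1 + (⅐)*25 - 20/7))*(1/758) = (12*(1 + 25/7 - 20/7))*(1/758) = (12*(12/7))*(1/758) = (144/7)*(1/758) = 72/2653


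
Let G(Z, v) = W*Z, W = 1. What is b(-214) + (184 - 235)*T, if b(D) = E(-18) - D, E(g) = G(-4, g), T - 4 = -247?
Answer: 12603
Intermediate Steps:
T = -243 (T = 4 - 247 = -243)
G(Z, v) = Z (G(Z, v) = 1*Z = Z)
E(g) = -4
b(D) = -4 - D
b(-214) + (184 - 235)*T = (-4 - 1*(-214)) + (184 - 235)*(-243) = (-4 + 214) - 51*(-243) = 210 + 12393 = 12603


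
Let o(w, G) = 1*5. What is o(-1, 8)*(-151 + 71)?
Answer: -400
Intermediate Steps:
o(w, G) = 5
o(-1, 8)*(-151 + 71) = 5*(-151 + 71) = 5*(-80) = -400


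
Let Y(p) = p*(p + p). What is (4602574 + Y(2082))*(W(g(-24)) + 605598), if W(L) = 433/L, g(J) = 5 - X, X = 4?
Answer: 8043256764682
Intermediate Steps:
Y(p) = 2*p² (Y(p) = p*(2*p) = 2*p²)
g(J) = 1 (g(J) = 5 - 1*4 = 5 - 4 = 1)
(4602574 + Y(2082))*(W(g(-24)) + 605598) = (4602574 + 2*2082²)*(433/1 + 605598) = (4602574 + 2*4334724)*(433*1 + 605598) = (4602574 + 8669448)*(433 + 605598) = 13272022*606031 = 8043256764682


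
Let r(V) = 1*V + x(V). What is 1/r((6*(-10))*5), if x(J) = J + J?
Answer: -1/900 ≈ -0.0011111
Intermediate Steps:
x(J) = 2*J
r(V) = 3*V (r(V) = 1*V + 2*V = V + 2*V = 3*V)
1/r((6*(-10))*5) = 1/(3*((6*(-10))*5)) = 1/(3*(-60*5)) = 1/(3*(-300)) = 1/(-900) = -1/900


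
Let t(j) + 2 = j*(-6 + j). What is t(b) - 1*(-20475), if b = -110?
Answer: 33233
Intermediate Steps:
t(j) = -2 + j*(-6 + j)
t(b) - 1*(-20475) = (-2 + (-110)**2 - 6*(-110)) - 1*(-20475) = (-2 + 12100 + 660) + 20475 = 12758 + 20475 = 33233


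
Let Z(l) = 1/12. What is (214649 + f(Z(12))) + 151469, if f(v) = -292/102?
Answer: 18671872/51 ≈ 3.6612e+5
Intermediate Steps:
Z(l) = 1/12
f(v) = -146/51 (f(v) = -292*1/102 = -146/51)
(214649 + f(Z(12))) + 151469 = (214649 - 146/51) + 151469 = 10946953/51 + 151469 = 18671872/51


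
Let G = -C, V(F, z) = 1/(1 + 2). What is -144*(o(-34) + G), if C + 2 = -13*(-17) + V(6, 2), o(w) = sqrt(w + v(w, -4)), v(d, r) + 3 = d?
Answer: 31584 - 144*I*sqrt(71) ≈ 31584.0 - 1213.4*I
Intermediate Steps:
v(d, r) = -3 + d
V(F, z) = 1/3
o(w) = sqrt(-3 + 2*w) (o(w) = sqrt(w + (-3 + w)) = sqrt(-3 + 2*w))
C = 658/3 (C = -2 + (-13*(-17) + 1/3) = -2 + (221 + 1/3) = -2 + 664/3 = 658/3 ≈ 219.33)
G = -658/3 (G = -1*658/3 = -658/3 ≈ -219.33)
-144*(o(-34) + G) = -144*(sqrt(-3 + 2*(-34)) - 658/3) = -144*(sqrt(-3 - 68) - 658/3) = -144*(sqrt(-71) - 658/3) = -144*(I*sqrt(71) - 658/3) = -144*(-658/3 + I*sqrt(71)) = 31584 - 144*I*sqrt(71)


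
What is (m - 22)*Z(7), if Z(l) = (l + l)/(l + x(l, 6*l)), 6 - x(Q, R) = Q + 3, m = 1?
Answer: -98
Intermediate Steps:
x(Q, R) = 3 - Q (x(Q, R) = 6 - (Q + 3) = 6 - (3 + Q) = 6 + (-3 - Q) = 3 - Q)
Z(l) = 2*l/3 (Z(l) = (l + l)/(l + (3 - l)) = (2*l)/3 = (2*l)*(1/3) = 2*l/3)
(m - 22)*Z(7) = (1 - 22)*((2/3)*7) = -21*14/3 = -98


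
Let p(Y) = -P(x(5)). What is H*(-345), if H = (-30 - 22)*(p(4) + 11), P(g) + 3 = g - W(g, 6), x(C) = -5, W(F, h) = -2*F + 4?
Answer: 592020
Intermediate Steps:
W(F, h) = 4 - 2*F
P(g) = -7 + 3*g (P(g) = -3 + (g - (4 - 2*g)) = -3 + (g + (-4 + 2*g)) = -3 + (-4 + 3*g) = -7 + 3*g)
p(Y) = 22 (p(Y) = -(-7 + 3*(-5)) = -(-7 - 15) = -1*(-22) = 22)
H = -1716 (H = (-30 - 22)*(22 + 11) = -52*33 = -1716)
H*(-345) = -1716*(-345) = 592020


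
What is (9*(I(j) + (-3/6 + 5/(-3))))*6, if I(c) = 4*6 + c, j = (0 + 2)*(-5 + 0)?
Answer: 639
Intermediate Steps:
j = -10 (j = 2*(-5) = -10)
I(c) = 24 + c
(9*(I(j) + (-3/6 + 5/(-3))))*6 = (9*((24 - 10) + (-3/6 + 5/(-3))))*6 = (9*(14 + (-3*⅙ + 5*(-⅓))))*6 = (9*(14 + (-½ - 5/3)))*6 = (9*(14 - 13/6))*6 = (9*(71/6))*6 = (213/2)*6 = 639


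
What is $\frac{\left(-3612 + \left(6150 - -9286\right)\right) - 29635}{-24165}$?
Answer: $\frac{1979}{2685} \approx 0.73706$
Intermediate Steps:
$\frac{\left(-3612 + \left(6150 - -9286\right)\right) - 29635}{-24165} = \left(\left(-3612 + \left(6150 + 9286\right)\right) - 29635\right) \left(- \frac{1}{24165}\right) = \left(\left(-3612 + 15436\right) - 29635\right) \left(- \frac{1}{24165}\right) = \left(11824 - 29635\right) \left(- \frac{1}{24165}\right) = \left(-17811\right) \left(- \frac{1}{24165}\right) = \frac{1979}{2685}$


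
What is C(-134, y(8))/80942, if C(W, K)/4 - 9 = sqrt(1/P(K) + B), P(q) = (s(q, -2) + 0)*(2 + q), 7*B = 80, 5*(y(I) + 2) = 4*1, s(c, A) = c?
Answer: 18/40471 + sqrt(73290)/1699782 ≈ 0.00060403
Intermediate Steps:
y(I) = -6/5 (y(I) = -2 + (4*1)/5 = -2 + (1/5)*4 = -2 + 4/5 = -6/5)
B = 80/7 (B = (1/7)*80 = 80/7 ≈ 11.429)
P(q) = q*(2 + q) (P(q) = (q + 0)*(2 + q) = q*(2 + q))
C(W, K) = 36 + 4*sqrt(80/7 + 1/(K*(2 + K))) (C(W, K) = 36 + 4*sqrt(1/(K*(2 + K)) + 80/7) = 36 + 4*sqrt(80/7 + 1/(K*(2 + K))))
C(-134, y(8))/80942 = (36 + 4*sqrt(560 + 49/((-6/5)*(2 - 6/5)))/7)/80942 = (36 + 4*sqrt(560 + 49*(-5/6)/(4/5))/7)*(1/80942) = (36 + 4*sqrt(560 + 49*(-5/6)*(5/4))/7)*(1/80942) = (36 + 4*sqrt(560 - 1225/24)/7)*(1/80942) = (36 + 4*sqrt(12215/24)/7)*(1/80942) = (36 + 4*(sqrt(73290)/12)/7)*(1/80942) = (36 + sqrt(73290)/21)*(1/80942) = 18/40471 + sqrt(73290)/1699782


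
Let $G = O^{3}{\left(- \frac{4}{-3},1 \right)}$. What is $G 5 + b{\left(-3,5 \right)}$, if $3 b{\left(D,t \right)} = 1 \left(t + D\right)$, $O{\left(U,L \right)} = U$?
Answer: $\frac{338}{27} \approx 12.519$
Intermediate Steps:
$b{\left(D,t \right)} = \frac{D}{3} + \frac{t}{3}$ ($b{\left(D,t \right)} = \frac{1 \left(t + D\right)}{3} = \frac{1 \left(D + t\right)}{3} = \frac{D + t}{3} = \frac{D}{3} + \frac{t}{3}$)
$G = \frac{64}{27}$ ($G = \left(- \frac{4}{-3}\right)^{3} = \left(\left(-4\right) \left(- \frac{1}{3}\right)\right)^{3} = \left(\frac{4}{3}\right)^{3} = \frac{64}{27} \approx 2.3704$)
$G 5 + b{\left(-3,5 \right)} = \frac{64}{27} \cdot 5 + \left(\frac{1}{3} \left(-3\right) + \frac{1}{3} \cdot 5\right) = \frac{320}{27} + \left(-1 + \frac{5}{3}\right) = \frac{320}{27} + \frac{2}{3} = \frac{338}{27}$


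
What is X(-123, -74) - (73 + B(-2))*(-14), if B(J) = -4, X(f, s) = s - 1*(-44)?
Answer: 936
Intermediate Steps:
X(f, s) = 44 + s (X(f, s) = s + 44 = 44 + s)
X(-123, -74) - (73 + B(-2))*(-14) = (44 - 74) - (73 - 4)*(-14) = -30 - 69*(-14) = -30 - 1*(-966) = -30 + 966 = 936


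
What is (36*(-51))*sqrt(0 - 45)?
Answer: -5508*I*sqrt(5) ≈ -12316.0*I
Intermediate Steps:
(36*(-51))*sqrt(0 - 45) = -5508*I*sqrt(5)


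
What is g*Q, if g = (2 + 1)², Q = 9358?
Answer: 84222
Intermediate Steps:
g = 9 (g = 3² = 9)
g*Q = 9*9358 = 84222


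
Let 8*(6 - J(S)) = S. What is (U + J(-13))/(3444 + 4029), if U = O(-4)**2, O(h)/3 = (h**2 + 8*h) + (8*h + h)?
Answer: 194749/59784 ≈ 3.2575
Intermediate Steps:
J(S) = 6 - S/8
O(h) = 3*h**2 + 51*h (O(h) = 3*((h**2 + 8*h) + (8*h + h)) = 3*((h**2 + 8*h) + 9*h) = 3*(h**2 + 17*h) = 3*h**2 + 51*h)
U = 24336 (U = (3*(-4)*(17 - 4))**2 = (3*(-4)*13)**2 = (-156)**2 = 24336)
(U + J(-13))/(3444 + 4029) = (24336 + (6 - 1/8*(-13)))/(3444 + 4029) = (24336 + (6 + 13/8))/7473 = (24336 + 61/8)*(1/7473) = (194749/8)*(1/7473) = 194749/59784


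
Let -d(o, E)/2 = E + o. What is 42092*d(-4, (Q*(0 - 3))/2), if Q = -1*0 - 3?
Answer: -42092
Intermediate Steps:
Q = -3 (Q = 0 - 3 = -3)
d(o, E) = -2*E - 2*o (d(o, E) = -2*(E + o) = -2*E - 2*o)
42092*d(-4, (Q*(0 - 3))/2) = 42092*(-2*(-3*(0 - 3))/2 - 2*(-4)) = 42092*(-2*(-3*(-3))/2 + 8) = 42092*(-18/2 + 8) = 42092*(-2*9/2 + 8) = 42092*(-9 + 8) = 42092*(-1) = -42092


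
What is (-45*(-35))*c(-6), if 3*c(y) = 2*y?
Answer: -6300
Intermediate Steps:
c(y) = 2*y/3 (c(y) = (2*y)/3 = 2*y/3)
(-45*(-35))*c(-6) = (-45*(-35))*((⅔)*(-6)) = 1575*(-4) = -6300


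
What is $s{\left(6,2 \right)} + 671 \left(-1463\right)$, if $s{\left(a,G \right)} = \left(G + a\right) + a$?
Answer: $-981659$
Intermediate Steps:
$s{\left(a,G \right)} = G + 2 a$
$s{\left(6,2 \right)} + 671 \left(-1463\right) = \left(2 + 2 \cdot 6\right) + 671 \left(-1463\right) = \left(2 + 12\right) - 981673 = 14 - 981673 = -981659$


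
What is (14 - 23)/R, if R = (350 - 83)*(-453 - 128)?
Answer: 3/51709 ≈ 5.8017e-5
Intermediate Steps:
R = -155127 (R = 267*(-581) = -155127)
(14 - 23)/R = (14 - 23)/(-155127) = -9*(-1/155127) = 3/51709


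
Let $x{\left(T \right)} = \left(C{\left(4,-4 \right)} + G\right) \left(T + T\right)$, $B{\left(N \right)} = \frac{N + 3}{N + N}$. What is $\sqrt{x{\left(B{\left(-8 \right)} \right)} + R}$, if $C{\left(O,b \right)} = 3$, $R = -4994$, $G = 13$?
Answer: $2 i \sqrt{1246} \approx 70.597 i$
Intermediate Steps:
$B{\left(N \right)} = \frac{3 + N}{2 N}$
$x{\left(T \right)} = 32 T$ ($x{\left(T \right)} = \left(3 + 13\right) \left(T + T\right) = 16 \cdot 2 T = 32 T$)
$\sqrt{x{\left(B{\left(-8 \right)} \right)} + R} = \sqrt{32 \frac{3 - 8}{2 \left(-8\right)} - 4994} = \sqrt{32 \cdot \frac{1}{2} \left(- \frac{1}{8}\right) \left(-5\right) - 4994} = \sqrt{32 \cdot \frac{5}{16} - 4994} = \sqrt{10 - 4994} = \sqrt{-4984} = 2 i \sqrt{1246}$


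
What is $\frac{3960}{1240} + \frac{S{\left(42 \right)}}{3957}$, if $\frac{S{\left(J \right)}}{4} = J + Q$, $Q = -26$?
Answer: $\frac{393727}{122667} \approx 3.2097$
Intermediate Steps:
$S{\left(J \right)} = -104 + 4 J$ ($S{\left(J \right)} = 4 \left(J - 26\right) = 4 \left(-26 + J\right) = -104 + 4 J$)
$\frac{3960}{1240} + \frac{S{\left(42 \right)}}{3957} = \frac{3960}{1240} + \frac{-104 + 4 \cdot 42}{3957} = 3960 \cdot \frac{1}{1240} + \left(-104 + 168\right) \frac{1}{3957} = \frac{99}{31} + 64 \cdot \frac{1}{3957} = \frac{99}{31} + \frac{64}{3957} = \frac{393727}{122667}$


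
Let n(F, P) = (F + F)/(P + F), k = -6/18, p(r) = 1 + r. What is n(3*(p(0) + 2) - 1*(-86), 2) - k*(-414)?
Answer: -13196/97 ≈ -136.04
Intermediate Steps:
k = -1/3 (k = -6*1/18 = -1/3 ≈ -0.33333)
n(F, P) = 2*F/(F + P) (n(F, P) = (2*F)/(F + P) = 2*F/(F + P))
n(3*(p(0) + 2) - 1*(-86), 2) - k*(-414) = 2*(3*((1 + 0) + 2) - 1*(-86))/((3*((1 + 0) + 2) - 1*(-86)) + 2) - (-1)*(-414)/3 = 2*(3*(1 + 2) + 86)/((3*(1 + 2) + 86) + 2) - 1*138 = 2*(3*3 + 86)/((3*3 + 86) + 2) - 138 = 2*(9 + 86)/((9 + 86) + 2) - 138 = 2*95/(95 + 2) - 138 = 2*95/97 - 138 = 2*95*(1/97) - 138 = 190/97 - 138 = -13196/97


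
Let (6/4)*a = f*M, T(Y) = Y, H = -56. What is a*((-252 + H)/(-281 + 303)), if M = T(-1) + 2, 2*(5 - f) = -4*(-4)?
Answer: 28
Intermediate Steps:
f = -3 (f = 5 - (-2)*(-4) = 5 - ½*16 = 5 - 8 = -3)
M = 1 (M = -1 + 2 = 1)
a = -2 (a = 2*(-3*1)/3 = (⅔)*(-3) = -2)
a*((-252 + H)/(-281 + 303)) = -2*(-252 - 56)/(-281 + 303) = -(-616)/22 = -2*(-14) = 28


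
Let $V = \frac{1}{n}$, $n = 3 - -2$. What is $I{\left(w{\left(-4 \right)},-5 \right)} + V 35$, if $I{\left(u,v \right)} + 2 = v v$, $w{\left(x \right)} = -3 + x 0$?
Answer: $30$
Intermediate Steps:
$n = 5$ ($n = 3 + 2 = 5$)
$w{\left(x \right)} = -3$ ($w{\left(x \right)} = -3 + 0 = -3$)
$I{\left(u,v \right)} = -2 + v^{2}$ ($I{\left(u,v \right)} = -2 + v v = -2 + v^{2}$)
$V = \frac{1}{5} \approx 0.2$
$I{\left(w{\left(-4 \right)},-5 \right)} + V 35 = \left(-2 + \left(-5\right)^{2}\right) + \frac{1}{5} \cdot 35 = \left(-2 + 25\right) + 7 = 23 + 7 = 30$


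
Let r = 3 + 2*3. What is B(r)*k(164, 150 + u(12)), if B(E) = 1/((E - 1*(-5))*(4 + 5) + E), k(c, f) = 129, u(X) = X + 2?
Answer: 43/45 ≈ 0.95556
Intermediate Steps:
u(X) = 2 + X
r = 9 (r = 3 + 6 = 9)
B(E) = 1/(45 + 10*E) (B(E) = 1/((E + 5)*9 + E) = 1/((5 + E)*9 + E) = 1/((45 + 9*E) + E) = 1/(45 + 10*E))
B(r)*k(164, 150 + u(12)) = (1/(5*(9 + 2*9)))*129 = (1/(5*(9 + 18)))*129 = ((⅕)/27)*129 = ((⅕)*(1/27))*129 = (1/135)*129 = 43/45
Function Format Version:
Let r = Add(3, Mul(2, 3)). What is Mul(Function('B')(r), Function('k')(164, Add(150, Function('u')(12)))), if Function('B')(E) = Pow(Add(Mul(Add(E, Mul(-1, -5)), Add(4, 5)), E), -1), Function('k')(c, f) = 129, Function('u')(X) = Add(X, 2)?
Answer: Rational(43, 45) ≈ 0.95556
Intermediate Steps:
Function('u')(X) = Add(2, X)
r = 9 (r = Add(3, 6) = 9)
Function('B')(E) = Pow(Add(45, Mul(10, E)), -1) (Function('B')(E) = Pow(Add(Mul(Add(E, 5), 9), E), -1) = Pow(Add(Mul(Add(5, E), 9), E), -1) = Pow(Add(Add(45, Mul(9, E)), E), -1) = Pow(Add(45, Mul(10, E)), -1))
Mul(Function('B')(r), Function('k')(164, Add(150, Function('u')(12)))) = Mul(Mul(Rational(1, 5), Pow(Add(9, Mul(2, 9)), -1)), 129) = Mul(Mul(Rational(1, 5), Pow(Add(9, 18), -1)), 129) = Mul(Mul(Rational(1, 5), Pow(27, -1)), 129) = Mul(Mul(Rational(1, 5), Rational(1, 27)), 129) = Mul(Rational(1, 135), 129) = Rational(43, 45)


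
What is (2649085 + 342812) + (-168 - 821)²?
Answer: 3970018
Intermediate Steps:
(2649085 + 342812) + (-168 - 821)² = 2991897 + (-989)² = 2991897 + 978121 = 3970018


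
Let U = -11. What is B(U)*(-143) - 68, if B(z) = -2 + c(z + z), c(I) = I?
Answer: 3364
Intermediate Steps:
B(z) = -2 + 2*z (B(z) = -2 + (z + z) = -2 + 2*z)
B(U)*(-143) - 68 = (-2 + 2*(-11))*(-143) - 68 = (-2 - 22)*(-143) - 68 = -24*(-143) - 68 = 3432 - 68 = 3364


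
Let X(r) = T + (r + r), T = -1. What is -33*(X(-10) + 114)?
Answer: -3069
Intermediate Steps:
X(r) = -1 + 2*r (X(r) = -1 + (r + r) = -1 + 2*r)
-33*(X(-10) + 114) = -33*((-1 + 2*(-10)) + 114) = -33*((-1 - 20) + 114) = -33*(-21 + 114) = -33*93 = -3069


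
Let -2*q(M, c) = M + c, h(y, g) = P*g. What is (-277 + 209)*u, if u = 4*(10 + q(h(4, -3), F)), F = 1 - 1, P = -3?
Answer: -1496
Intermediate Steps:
h(y, g) = -3*g
F = 0
q(M, c) = -M/2 - c/2 (q(M, c) = -(M + c)/2 = -M/2 - c/2)
u = 22 (u = 4*(10 + (-(-3)*(-3)/2 - 1/2*0)) = 4*(10 + (-1/2*9 + 0)) = 4*(10 + (-9/2 + 0)) = 4*(10 - 9/2) = 4*(11/2) = 22)
(-277 + 209)*u = (-277 + 209)*22 = -68*22 = -1496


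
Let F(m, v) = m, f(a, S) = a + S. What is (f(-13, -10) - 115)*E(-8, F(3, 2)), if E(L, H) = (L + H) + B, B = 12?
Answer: -966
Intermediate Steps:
f(a, S) = S + a
E(L, H) = 12 + H + L (E(L, H) = (L + H) + 12 = (H + L) + 12 = 12 + H + L)
(f(-13, -10) - 115)*E(-8, F(3, 2)) = ((-10 - 13) - 115)*(12 + 3 - 8) = (-23 - 115)*7 = -138*7 = -966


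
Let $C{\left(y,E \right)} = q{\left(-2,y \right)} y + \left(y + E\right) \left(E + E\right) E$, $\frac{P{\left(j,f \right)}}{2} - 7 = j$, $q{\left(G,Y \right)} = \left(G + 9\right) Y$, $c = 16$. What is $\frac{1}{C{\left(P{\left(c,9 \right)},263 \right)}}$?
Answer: $\frac{1}{42761254} \approx 2.3386 \cdot 10^{-8}$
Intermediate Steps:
$q{\left(G,Y \right)} = Y \left(9 + G\right)$ ($q{\left(G,Y \right)} = \left(9 + G\right) Y = Y \left(9 + G\right)$)
$P{\left(j,f \right)} = 14 + 2 j$
$C{\left(y,E \right)} = 7 y^{2} + 2 E^{2} \left(E + y\right)$ ($C{\left(y,E \right)} = y \left(9 - 2\right) y + \left(y + E\right) \left(E + E\right) E = y 7 y + \left(E + y\right) 2 E E = 7 y y + 2 E \left(E + y\right) E = 7 y^{2} + 2 E^{2} \left(E + y\right)$)
$\frac{1}{C{\left(P{\left(c,9 \right)},263 \right)}} = \frac{1}{2 \cdot 263^{3} + 7 \left(14 + 2 \cdot 16\right)^{2} + 2 \left(14 + 2 \cdot 16\right) 263^{2}} = \frac{1}{2 \cdot 18191447 + 7 \left(14 + 32\right)^{2} + 2 \left(14 + 32\right) 69169} = \frac{1}{36382894 + 7 \cdot 46^{2} + 2 \cdot 46 \cdot 69169} = \frac{1}{36382894 + 7 \cdot 2116 + 6363548} = \frac{1}{36382894 + 14812 + 6363548} = \frac{1}{42761254}$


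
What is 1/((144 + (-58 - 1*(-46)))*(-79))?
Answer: -1/10428 ≈ -9.5896e-5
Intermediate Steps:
1/((144 + (-58 - 1*(-46)))*(-79)) = 1/((144 + (-58 + 46))*(-79)) = 1/((144 - 12)*(-79)) = 1/(132*(-79)) = 1/(-10428) = -1/10428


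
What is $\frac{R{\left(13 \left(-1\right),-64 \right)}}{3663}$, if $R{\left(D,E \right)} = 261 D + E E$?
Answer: $\frac{19}{99} \approx 0.19192$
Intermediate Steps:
$R{\left(D,E \right)} = E^{2} + 261 D$ ($R{\left(D,E \right)} = 261 D + E^{2} = E^{2} + 261 D$)
$\frac{R{\left(13 \left(-1\right),-64 \right)}}{3663} = \frac{\left(-64\right)^{2} + 261 \cdot 13 \left(-1\right)}{3663} = \left(4096 + 261 \left(-13\right)\right) \frac{1}{3663} = \left(4096 - 3393\right) \frac{1}{3663} = 703 \cdot \frac{1}{3663} = \frac{19}{99}$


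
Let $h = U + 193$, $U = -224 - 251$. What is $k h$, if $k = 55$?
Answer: $-15510$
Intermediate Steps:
$U = -475$
$h = -282$ ($h = -475 + 193 = -282$)
$k h = 55 \left(-282\right) = -15510$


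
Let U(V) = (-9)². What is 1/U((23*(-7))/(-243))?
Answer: 1/81 ≈ 0.012346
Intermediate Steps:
U(V) = 81
1/U((23*(-7))/(-243)) = 1/81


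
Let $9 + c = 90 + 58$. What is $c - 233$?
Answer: $-94$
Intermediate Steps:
$c = 139$ ($c = -9 + \left(90 + 58\right) = -9 + 148 = 139$)
$c - 233 = 139 - 233 = -94$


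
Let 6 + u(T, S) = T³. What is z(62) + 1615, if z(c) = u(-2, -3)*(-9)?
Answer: 1741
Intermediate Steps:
u(T, S) = -6 + T³
z(c) = 126 (z(c) = (-6 + (-2)³)*(-9) = (-6 - 8)*(-9) = -14*(-9) = 126)
z(62) + 1615 = 126 + 1615 = 1741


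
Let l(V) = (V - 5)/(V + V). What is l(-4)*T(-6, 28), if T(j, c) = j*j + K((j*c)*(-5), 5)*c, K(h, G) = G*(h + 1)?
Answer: 132498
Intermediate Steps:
l(V) = (-5 + V)/(2*V) (l(V) = (-5 + V)/((2*V)) = (-5 + V)*(1/(2*V)) = (-5 + V)/(2*V))
K(h, G) = G*(1 + h)
T(j, c) = j² + c*(5 - 25*c*j) (T(j, c) = j*j + (5*(1 + (j*c)*(-5)))*c = j² + (5*(1 + (c*j)*(-5)))*c = j² + (5*(1 - 5*c*j))*c = j² + (5 - 25*c*j)*c = j² + c*(5 - 25*c*j))
l(-4)*T(-6, 28) = ((½)*(-5 - 4)/(-4))*((-6)² - 5*28*(-1 + 5*28*(-6))) = ((½)*(-¼)*(-9))*(36 - 5*28*(-1 - 840)) = 9*(36 - 5*28*(-841))/8 = 9*(36 + 117740)/8 = (9/8)*117776 = 132498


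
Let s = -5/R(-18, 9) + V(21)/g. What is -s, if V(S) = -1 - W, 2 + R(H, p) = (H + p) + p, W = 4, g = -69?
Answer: -355/138 ≈ -2.5725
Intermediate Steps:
R(H, p) = -2 + H + 2*p (R(H, p) = -2 + ((H + p) + p) = -2 + (H + 2*p) = -2 + H + 2*p)
V(S) = -5 (V(S) = -1 - 1*4 = -1 - 4 = -5)
s = 355/138 (s = -5/(-2 - 18 + 2*9) - 5/(-69) = -5/(-2 - 18 + 18) - 5*(-1/69) = -5/(-2) + 5/69 = -5*(-½) + 5/69 = 5/2 + 5/69 = 355/138 ≈ 2.5725)
-s = -1*355/138 = -355/138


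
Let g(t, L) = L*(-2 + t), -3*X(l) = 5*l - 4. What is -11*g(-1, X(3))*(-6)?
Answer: 726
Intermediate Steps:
X(l) = 4/3 - 5*l/3 (X(l) = -(5*l - 4)/3 = -(-4 + 5*l)/3 = 4/3 - 5*l/3)
-11*g(-1, X(3))*(-6) = -11*(4/3 - 5/3*3)*(-2 - 1)*(-6) = -11*(4/3 - 5)*(-3)*(-6) = -(-121)*(-3)/3*(-6) = -11*11*(-6) = -121*(-6) = 726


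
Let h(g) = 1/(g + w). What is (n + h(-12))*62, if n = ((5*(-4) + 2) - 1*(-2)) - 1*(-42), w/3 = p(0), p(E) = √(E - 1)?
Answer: 81964/51 - 62*I/51 ≈ 1607.1 - 1.2157*I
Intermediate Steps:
p(E) = √(-1 + E)
w = 3*I (w = 3*√(-1 + 0) = 3*√(-1) = 3*I ≈ 3.0*I)
h(g) = 1/(g + 3*I)
n = 26 (n = ((-20 + 2) + 2) + 42 = (-18 + 2) + 42 = -16 + 42 = 26)
(n + h(-12))*62 = (26 + 1/(-12 + 3*I))*62 = (26 + (-12 - 3*I)/153)*62 = 1612 + 62*(-12 - 3*I)/153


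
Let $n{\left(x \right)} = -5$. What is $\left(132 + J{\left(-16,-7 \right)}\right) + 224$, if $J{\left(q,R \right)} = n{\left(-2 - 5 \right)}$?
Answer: $351$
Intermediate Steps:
$J{\left(q,R \right)} = -5$
$\left(132 + J{\left(-16,-7 \right)}\right) + 224 = \left(132 - 5\right) + 224 = 127 + 224 = 351$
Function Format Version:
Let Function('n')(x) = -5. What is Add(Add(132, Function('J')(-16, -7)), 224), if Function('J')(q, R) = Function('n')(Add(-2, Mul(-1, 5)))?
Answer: 351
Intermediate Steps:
Function('J')(q, R) = -5
Add(Add(132, Function('J')(-16, -7)), 224) = Add(Add(132, -5), 224) = Add(127, 224) = 351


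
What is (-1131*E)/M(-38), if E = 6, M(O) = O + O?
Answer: 3393/38 ≈ 89.289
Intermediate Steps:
M(O) = 2*O
(-1131*E)/M(-38) = (-1131*6)/((2*(-38))) = -6786/(-76) = -6786*(-1/76) = 3393/38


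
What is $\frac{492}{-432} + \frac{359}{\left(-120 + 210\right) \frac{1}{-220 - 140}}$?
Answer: $- \frac{51737}{36} \approx -1437.1$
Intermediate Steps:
$\frac{492}{-432} + \frac{359}{\left(-120 + 210\right) \frac{1}{-220 - 140}} = 492 \left(- \frac{1}{432}\right) + \frac{359}{90 \frac{1}{-360}} = - \frac{41}{36} + \frac{359}{90 \left(- \frac{1}{360}\right)} = - \frac{41}{36} + \frac{359}{- \frac{1}{4}} = - \frac{41}{36} + 359 \left(-4\right) = - \frac{41}{36} - 1436 = - \frac{51737}{36}$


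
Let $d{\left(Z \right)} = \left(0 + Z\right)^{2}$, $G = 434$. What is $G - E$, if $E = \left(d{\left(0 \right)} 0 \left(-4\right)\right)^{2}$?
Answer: $434$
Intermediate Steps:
$d{\left(Z \right)} = Z^{2}$
$E = 0$ ($E = \left(0^{2} \cdot 0 \left(-4\right)\right)^{2} = \left(0 \cdot 0 \left(-4\right)\right)^{2} = \left(0 \left(-4\right)\right)^{2} = 0^{2} = 0$)
$G - E = 434 - 0 = 434 + 0 = 434$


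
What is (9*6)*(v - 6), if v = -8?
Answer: -756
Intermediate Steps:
(9*6)*(v - 6) = (9*6)*(-8 - 6) = 54*(-14) = -756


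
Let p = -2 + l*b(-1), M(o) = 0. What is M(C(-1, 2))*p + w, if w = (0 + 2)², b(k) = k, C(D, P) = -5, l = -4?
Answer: 4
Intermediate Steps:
w = 4 (w = 2² = 4)
p = 2 (p = -2 - 4*(-1) = -2 + 4 = 2)
M(C(-1, 2))*p + w = 0*2 + 4 = 0 + 4 = 4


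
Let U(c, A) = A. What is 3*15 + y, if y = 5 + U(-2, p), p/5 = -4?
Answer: 30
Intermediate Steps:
p = -20 (p = 5*(-4) = -20)
y = -15 (y = 5 - 20 = -15)
3*15 + y = 3*15 - 15 = 45 - 15 = 30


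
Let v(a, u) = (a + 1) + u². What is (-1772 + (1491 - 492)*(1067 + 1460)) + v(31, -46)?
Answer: 2524849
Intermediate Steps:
v(a, u) = 1 + a + u² (v(a, u) = (1 + a) + u² = 1 + a + u²)
(-1772 + (1491 - 492)*(1067 + 1460)) + v(31, -46) = (-1772 + (1491 - 492)*(1067 + 1460)) + (1 + 31 + (-46)²) = (-1772 + 999*2527) + (1 + 31 + 2116) = (-1772 + 2524473) + 2148 = 2522701 + 2148 = 2524849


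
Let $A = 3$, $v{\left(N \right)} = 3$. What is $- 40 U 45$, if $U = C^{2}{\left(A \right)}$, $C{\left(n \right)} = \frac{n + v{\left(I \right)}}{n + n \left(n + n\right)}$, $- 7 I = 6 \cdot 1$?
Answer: $- \frac{7200}{49} \approx -146.94$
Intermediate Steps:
$I = - \frac{6}{7}$ ($I = - \frac{6 \cdot 1}{7} = \left(- \frac{1}{7}\right) 6 = - \frac{6}{7} \approx -0.85714$)
$C{\left(n \right)} = \frac{3 + n}{n + 2 n^{2}}$ ($C{\left(n \right)} = \frac{n + 3}{n + n \left(n + n\right)} = \frac{3 + n}{n + n 2 n} = \frac{3 + n}{n + 2 n^{2}}$)
$U = \frac{4}{49}$ ($U = \left(\frac{3 + 3}{3 \left(1 + 2 \cdot 3\right)}\right)^{2} = \left(\frac{1}{3} \frac{1}{1 + 6} \cdot 6\right)^{2} = \left(\frac{1}{3} \cdot \frac{1}{7} \cdot 6\right)^{2} = \left(\frac{2}{7}\right)^{2} = \frac{4}{49} \approx 0.081633$)
$- 40 U 45 = \left(-40\right) \frac{4}{49} \cdot 45 = \left(- \frac{160}{49}\right) 45 = - \frac{7200}{49}$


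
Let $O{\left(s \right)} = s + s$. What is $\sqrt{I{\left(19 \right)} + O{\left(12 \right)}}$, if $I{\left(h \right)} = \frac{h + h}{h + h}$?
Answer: $5$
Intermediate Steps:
$I{\left(h \right)} = 1$ ($I{\left(h \right)} = \frac{2 h}{2 h} = 2 h \frac{1}{2 h} = 1$)
$O{\left(s \right)} = 2 s$
$\sqrt{I{\left(19 \right)} + O{\left(12 \right)}} = \sqrt{1 + 2 \cdot 12} = \sqrt{1 + 24} = \sqrt{25} = 5$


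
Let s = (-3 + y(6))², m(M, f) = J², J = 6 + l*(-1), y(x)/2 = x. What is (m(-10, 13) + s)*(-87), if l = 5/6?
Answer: -112433/12 ≈ -9369.4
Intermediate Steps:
l = ⅚ (l = 5*(⅙) = ⅚ ≈ 0.83333)
y(x) = 2*x
J = 31/6 (J = 6 + (⅚)*(-1) = 6 - ⅚ = 31/6 ≈ 5.1667)
m(M, f) = 961/36 (m(M, f) = (31/6)² = 961/36)
s = 81 (s = (-3 + 2*6)² = (-3 + 12)² = 9² = 81)
(m(-10, 13) + s)*(-87) = (961/36 + 81)*(-87) = (3877/36)*(-87) = -112433/12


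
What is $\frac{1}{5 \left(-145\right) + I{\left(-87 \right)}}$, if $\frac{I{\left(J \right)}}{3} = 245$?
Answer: $\frac{1}{10} \approx 0.1$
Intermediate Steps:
$I{\left(J \right)} = 735$ ($I{\left(J \right)} = 3 \cdot 245 = 735$)
$\frac{1}{5 \left(-145\right) + I{\left(-87 \right)}} = \frac{1}{5 \left(-145\right) + 735} = \frac{1}{-725 + 735} = \frac{1}{10}$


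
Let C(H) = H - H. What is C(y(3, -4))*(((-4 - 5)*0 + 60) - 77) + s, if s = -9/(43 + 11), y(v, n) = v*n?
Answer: -⅙ ≈ -0.16667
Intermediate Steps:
y(v, n) = n*v
C(H) = 0
s = -⅙ (s = -9/54 = (1/54)*(-9) = -⅙ ≈ -0.16667)
C(y(3, -4))*(((-4 - 5)*0 + 60) - 77) + s = 0*(((-4 - 5)*0 + 60) - 77) - ⅙ = 0*((-9*0 + 60) - 77) - ⅙ = 0*((0 + 60) - 77) - ⅙ = 0*(60 - 77) - ⅙ = 0*(-17) - ⅙ = 0 - ⅙ = -⅙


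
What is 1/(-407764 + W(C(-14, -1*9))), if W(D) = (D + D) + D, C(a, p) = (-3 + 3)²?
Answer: -1/407764 ≈ -2.4524e-6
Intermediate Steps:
C(a, p) = 0 (C(a, p) = 0² = 0)
W(D) = 3*D (W(D) = 2*D + D = 3*D)
1/(-407764 + W(C(-14, -1*9))) = 1/(-407764 + 3*0) = 1/(-407764 + 0) = 1/(-407764) = -1/407764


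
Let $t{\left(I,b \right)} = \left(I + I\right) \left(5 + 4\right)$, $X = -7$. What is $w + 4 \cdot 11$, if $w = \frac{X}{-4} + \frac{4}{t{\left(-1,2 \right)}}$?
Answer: $\frac{1639}{36} \approx 45.528$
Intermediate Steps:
$t{\left(I,b \right)} = 18 I$ ($t{\left(I,b \right)} = 2 I 9 = 18 I$)
$w = \frac{55}{36}$ ($w = - \frac{7}{-4} + \frac{4}{18 \left(-1\right)} = \left(-7\right) \left(- \frac{1}{4}\right) + \frac{4}{-18} = \frac{7}{4} + 4 \left(- \frac{1}{18}\right) = \frac{7}{4} - \frac{2}{9} = \frac{55}{36} \approx 1.5278$)
$w + 4 \cdot 11 = \frac{55}{36} + 4 \cdot 11 = \frac{55}{36} + 44 = \frac{1639}{36}$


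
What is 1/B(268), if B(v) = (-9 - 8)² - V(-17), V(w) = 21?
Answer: 1/268 ≈ 0.0037313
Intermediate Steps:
B(v) = 268 (B(v) = (-9 - 8)² - 1*21 = (-17)² - 21 = 289 - 21 = 268)
1/B(268) = 1/268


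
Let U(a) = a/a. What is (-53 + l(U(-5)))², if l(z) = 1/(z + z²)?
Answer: 11025/4 ≈ 2756.3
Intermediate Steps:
U(a) = 1
(-53 + l(U(-5)))² = (-53 + 1/(1*(1 + 1)))² = (-53 + 1/2)² = (-53 + 1*(½))² = (-53 + ½)² = (-105/2)² = 11025/4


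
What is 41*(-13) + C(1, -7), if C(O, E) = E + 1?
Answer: -539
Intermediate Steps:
C(O, E) = 1 + E
41*(-13) + C(1, -7) = 41*(-13) + (1 - 7) = -533 - 6 = -539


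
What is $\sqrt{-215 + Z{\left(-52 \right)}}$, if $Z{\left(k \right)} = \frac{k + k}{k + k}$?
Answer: $i \sqrt{214} \approx 14.629 i$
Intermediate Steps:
$Z{\left(k \right)} = 1$ ($Z{\left(k \right)} = \frac{2 k}{2 k} = 2 k \frac{1}{2 k} = 1$)
$\sqrt{-215 + Z{\left(-52 \right)}} = \sqrt{-215 + 1} = \sqrt{-214} = i \sqrt{214}$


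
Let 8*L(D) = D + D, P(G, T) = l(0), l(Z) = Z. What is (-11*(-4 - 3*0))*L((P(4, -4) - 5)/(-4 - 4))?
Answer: 55/8 ≈ 6.8750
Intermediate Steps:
P(G, T) = 0
L(D) = D/4 (L(D) = (D + D)/8 = (2*D)/8 = D/4)
(-11*(-4 - 3*0))*L((P(4, -4) - 5)/(-4 - 4)) = (-11*(-4 - 3*0))*(((0 - 5)/(-4 - 4))/4) = (-11*(-4 + 0))*((-5/(-8))/4) = (-11*(-4))*((-5*(-1/8))/4) = 44*((1/4)*(5/8)) = 44*(5/32) = 55/8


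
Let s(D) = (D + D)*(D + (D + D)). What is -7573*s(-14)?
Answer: -8905848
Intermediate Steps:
s(D) = 6*D² (s(D) = (2*D)*(D + 2*D) = (2*D)*(3*D) = 6*D²)
-7573*s(-14) = -45438*(-14)² = -45438*196 = -7573*1176 = -8905848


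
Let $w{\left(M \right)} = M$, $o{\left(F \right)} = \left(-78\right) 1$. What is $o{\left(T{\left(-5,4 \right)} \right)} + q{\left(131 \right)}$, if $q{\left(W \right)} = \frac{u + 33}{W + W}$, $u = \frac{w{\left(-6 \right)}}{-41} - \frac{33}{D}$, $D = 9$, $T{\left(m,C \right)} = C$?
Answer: $- \frac{1255001}{16113} \approx -77.887$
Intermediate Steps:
$o{\left(F \right)} = -78$
$u = - \frac{433}{123}$ ($u = - \frac{6}{-41} - \frac{33}{9} = \left(-6\right) \left(- \frac{1}{41}\right) - \frac{11}{3} = \frac{6}{41} - \frac{11}{3} = - \frac{433}{123} \approx -3.5203$)
$q{\left(W \right)} = \frac{1813}{123 W}$ ($q{\left(W \right)} = \frac{- \frac{433}{123} + 33}{W + W} = \frac{3626}{123 \cdot 2 W} = \frac{3626 \frac{1}{2 W}}{123} = \frac{1813}{123 W}$)
$o{\left(T{\left(-5,4 \right)} \right)} + q{\left(131 \right)} = -78 + \frac{1813}{123 \cdot 131} = -78 + \frac{1813}{123} \cdot \frac{1}{131} = -78 + \frac{1813}{16113} = - \frac{1255001}{16113}$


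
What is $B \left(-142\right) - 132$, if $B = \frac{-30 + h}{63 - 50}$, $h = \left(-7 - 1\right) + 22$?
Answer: $\frac{556}{13} \approx 42.769$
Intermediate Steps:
$h = 14$ ($h = \left(-7 - 1\right) + 22 = -8 + 22 = 14$)
$B = - \frac{16}{13}$ ($B = \frac{-30 + 14}{63 - 50} = - \frac{16}{13} \approx -1.2308$)
$B \left(-142\right) - 132 = \left(- \frac{16}{13}\right) \left(-142\right) - 132 = \frac{2272}{13} - 132 = \frac{556}{13}$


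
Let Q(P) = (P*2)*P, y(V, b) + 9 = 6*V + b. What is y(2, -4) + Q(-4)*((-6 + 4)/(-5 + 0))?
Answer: 59/5 ≈ 11.800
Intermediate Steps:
y(V, b) = -9 + b + 6*V (y(V, b) = -9 + (6*V + b) = -9 + (b + 6*V) = -9 + b + 6*V)
Q(P) = 2*P**2 (Q(P) = (2*P)*P = 2*P**2)
y(2, -4) + Q(-4)*((-6 + 4)/(-5 + 0)) = (-9 - 4 + 6*2) + (2*(-4)**2)*((-6 + 4)/(-5 + 0)) = (-9 - 4 + 12) + (2*16)*(-2/(-5)) = -1 + 32*(-2*(-1/5)) = -1 + 32*(2/5) = -1 + 64/5 = 59/5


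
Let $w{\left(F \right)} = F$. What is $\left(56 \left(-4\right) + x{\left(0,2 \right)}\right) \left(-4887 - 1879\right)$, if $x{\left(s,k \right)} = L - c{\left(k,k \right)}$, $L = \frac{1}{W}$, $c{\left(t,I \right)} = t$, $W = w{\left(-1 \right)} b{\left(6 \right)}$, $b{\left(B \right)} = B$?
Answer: $\frac{4590731}{3} \approx 1.5302 \cdot 10^{6}$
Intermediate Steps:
$W = -6$ ($W = \left(-1\right) 6 = -6$)
$L = - \frac{1}{6}$ ($L = \frac{1}{-6} = - \frac{1}{6} \approx -0.16667$)
$x{\left(s,k \right)} = - \frac{1}{6} - k$
$\left(56 \left(-4\right) + x{\left(0,2 \right)}\right) \left(-4887 - 1879\right) = \left(56 \left(-4\right) - \frac{13}{6}\right) \left(-4887 - 1879\right) = \left(-224 - \frac{13}{6}\right) \left(-6766\right) = \left(- \frac{1357}{6}\right) \left(-6766\right) = \frac{4590731}{3}$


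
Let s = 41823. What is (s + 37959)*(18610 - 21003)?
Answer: -190918326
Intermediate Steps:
(s + 37959)*(18610 - 21003) = (41823 + 37959)*(18610 - 21003) = 79782*(-2393) = -190918326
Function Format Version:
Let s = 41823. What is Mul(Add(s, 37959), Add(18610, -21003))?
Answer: -190918326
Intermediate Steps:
Mul(Add(s, 37959), Add(18610, -21003)) = Mul(Add(41823, 37959), Add(18610, -21003)) = Mul(79782, -2393) = -190918326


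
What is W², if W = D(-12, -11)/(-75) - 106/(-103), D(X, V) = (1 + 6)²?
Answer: 8427409/59675625 ≈ 0.14122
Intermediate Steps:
D(X, V) = 49 (D(X, V) = 7² = 49)
W = 2903/7725 (W = 49/(-75) - 106/(-103) = 49*(-1/75) - 106*(-1/103) = -49/75 + 106/103 = 2903/7725 ≈ 0.37579)
W² = (2903/7725)² = 8427409/59675625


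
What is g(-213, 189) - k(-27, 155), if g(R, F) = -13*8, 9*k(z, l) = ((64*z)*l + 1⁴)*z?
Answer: -803621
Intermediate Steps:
k(z, l) = z*(1 + 64*l*z)/9 (k(z, l) = (((64*z)*l + 1⁴)*z)/9 = ((64*l*z + 1)*z)/9 = ((1 + 64*l*z)*z)/9 = (z*(1 + 64*l*z))/9 = z*(1 + 64*l*z)/9)
g(R, F) = -104
g(-213, 189) - k(-27, 155) = -104 - (-27)*(1 + 64*155*(-27))/9 = -104 - (-27)*(1 - 267840)/9 = -104 - (-27)*(-267839)/9 = -104 - 1*803517 = -104 - 803517 = -803621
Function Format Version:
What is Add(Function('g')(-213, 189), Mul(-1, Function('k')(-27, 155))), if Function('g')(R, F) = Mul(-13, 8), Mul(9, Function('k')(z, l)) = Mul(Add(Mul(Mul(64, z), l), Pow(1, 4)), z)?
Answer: -803621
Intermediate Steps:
Function('k')(z, l) = Mul(Rational(1, 9), z, Add(1, Mul(64, l, z))) (Function('k')(z, l) = Mul(Rational(1, 9), Mul(Add(Mul(Mul(64, z), l), Pow(1, 4)), z)) = Mul(Rational(1, 9), Mul(Add(Mul(64, l, z), 1), z)) = Mul(Rational(1, 9), Mul(Add(1, Mul(64, l, z)), z)) = Mul(Rational(1, 9), Mul(z, Add(1, Mul(64, l, z)))) = Mul(Rational(1, 9), z, Add(1, Mul(64, l, z))))
Function('g')(R, F) = -104
Add(Function('g')(-213, 189), Mul(-1, Function('k')(-27, 155))) = Add(-104, Mul(-1, Mul(Rational(1, 9), -27, Add(1, Mul(64, 155, -27))))) = Add(-104, Mul(-1, Mul(Rational(1, 9), -27, Add(1, -267840)))) = Add(-104, Mul(-1, Mul(Rational(1, 9), -27, -267839))) = Add(-104, Mul(-1, 803517)) = Add(-104, -803517) = -803621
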